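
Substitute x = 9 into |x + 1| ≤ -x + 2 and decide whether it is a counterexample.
Substitute x = 9 into the relation:
x = 9: LHS = |9 + 1| = |10| = 10, RHS = -9 + 2 = -7; 10 ≤ -7 — FAILS

Since the claim fails at x = 9, this value is a counterexample.

Answer: Yes, x = 9 is a counterexample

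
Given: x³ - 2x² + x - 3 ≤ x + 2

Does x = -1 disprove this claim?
Substitute x = -1 into the relation:
x = -1: LHS = (-1)³ - 2·(-1)² + (-1) - 3 = -7, RHS = (-1) + 2 = 1; -7 ≤ 1 — holds

The claim holds here, so x = -1 is not a counterexample. (A counterexample exists elsewhere, e.g. x = 3.)

Answer: No, x = -1 is not a counterexample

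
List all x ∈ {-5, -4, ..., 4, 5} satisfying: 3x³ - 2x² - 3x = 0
Holds for: {0}
Fails for: {-5, -4, -3, -2, -1, 1, 2, 3, 4, 5}

Answer: {0}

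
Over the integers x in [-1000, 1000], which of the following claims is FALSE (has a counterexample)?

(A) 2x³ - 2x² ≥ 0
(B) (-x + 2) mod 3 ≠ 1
(A) x = -1: LHS = 2·(-1)³ - 2·(-1)² = -4; -4 ≥ 0 — FAILS
(B) x = 1: LHS = (-1 + 2) mod 3 = 1 mod 3 = 1; 1 ≠ 1 — FAILS

Answer: Both A and B are false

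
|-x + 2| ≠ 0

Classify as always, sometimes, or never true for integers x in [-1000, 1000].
Holds at x = 0: LHS = |-0 + 2| = |2| = 2; 2 ≠ 0 — holds
Fails at x = 2: LHS = |-2 + 2| = |0| = 0; 0 ≠ 0 — FAILS
It is satisfied by some integers in the range but not all.

Answer: Sometimes true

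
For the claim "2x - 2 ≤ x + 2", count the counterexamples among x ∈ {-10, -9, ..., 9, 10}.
Counterexamples in [-10, 10]: {5, 6, 7, 8, 9, 10}.

Counting them gives 6 values.

Answer: 6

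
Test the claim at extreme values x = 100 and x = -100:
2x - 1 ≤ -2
x = 100: LHS = 2·100 - 1 = 199; 199 ≤ -2 — FAILS
x = -100: LHS = 2·(-100) - 1 = -201; -201 ≤ -2 — holds

Answer: Partially: fails for x = 100, holds for x = -100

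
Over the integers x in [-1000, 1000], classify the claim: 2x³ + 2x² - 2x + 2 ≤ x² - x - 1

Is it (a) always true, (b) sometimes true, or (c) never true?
Holds at x = -2: LHS = 2·(-2)³ + 2·(-2)² - 2·(-2) + 2 = -2, RHS = (-2)² - (-2) - 1 = 5; -2 ≤ 5 — holds
Fails at x = 0: LHS = 2·0³ + 2·0² - 2·0 + 2 = 2, RHS = 0² - 0 - 1 = -1; 2 ≤ -1 — FAILS
It is satisfied by some integers in the range but not all.

Answer: Sometimes true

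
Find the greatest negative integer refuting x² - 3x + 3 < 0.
Testing negative integers from -1 downward:
x = -1: LHS = (-1)² - 3·(-1) + 3 = 7; 7 < 0 — FAILS  ← closest negative counterexample to 0

Answer: x = -1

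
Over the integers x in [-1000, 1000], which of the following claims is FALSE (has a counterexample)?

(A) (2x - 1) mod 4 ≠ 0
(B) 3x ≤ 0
(A) For a polynomial with integer coefficients, its value mod 4 depends only on x mod 4, so it suffices to check one representative of each residue class, x = 0, 1, 2, 3:
x = 0: LHS = (2·0 - 1) mod 4 = (-1) mod 4 = 3; 3 ≠ 0 — holds
x = 1: LHS = (2·1 - 1) mod 4 = 1 mod 4 = 1; 1 ≠ 0 — holds
x = 2: LHS = (2·2 - 1) mod 4 = 3 mod 4 = 3; 3 ≠ 0 — holds
x = 3: LHS = (2·3 - 1) mod 4 = 5 mod 4 = 1; 1 ≠ 0 — holds
The relation holds in every residue class, so the relation holds for every integer in [-1000, 1000].

(B) x = 1: LHS = 3·1 = 3; 3 ≤ 0 — FAILS

Only (B) has a counterexample.

Answer: B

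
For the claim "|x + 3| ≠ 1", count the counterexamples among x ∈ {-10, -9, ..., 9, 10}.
Counterexamples in [-10, 10]: {-4, -2}.

Counting them gives 2 values.

Answer: 2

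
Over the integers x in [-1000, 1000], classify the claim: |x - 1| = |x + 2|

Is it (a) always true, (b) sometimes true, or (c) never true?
Track d = LHS − RHS over the integers in [-1000, 1000]. Equality would need d = 0, but d changes sign only between consecutive integers, jumping over 0:
x = -1: LHS = |(-1) - 1| = |-2| = 2, RHS = |(-1) + 2| = |1| = 1; 2 = 1 — FAILS  (d = 1)
x = 0: LHS = |0 - 1| = |-1| = 1, RHS = |0 + 2| = |2| = 2; 1 = 2 — FAILS  (d = -1)
Away from these crossings d keeps a constant sign, and checking every integer in [-1000, 1000] confirms d ≠ 0 throughout. Hence the two sides are never equal, so the claimed relation (=) fails for every integer in [-1000, 1000].

No integer in the range satisfies it.

Answer: Never true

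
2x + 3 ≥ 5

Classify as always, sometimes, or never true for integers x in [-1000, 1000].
Holds at x = 1: LHS = 2·1 + 3 = 5; 5 ≥ 5 — holds
Fails at x = 0: LHS = 2·0 + 3 = 3; 3 ≥ 5 — FAILS
It is satisfied by some integers in the range but not all.

Answer: Sometimes true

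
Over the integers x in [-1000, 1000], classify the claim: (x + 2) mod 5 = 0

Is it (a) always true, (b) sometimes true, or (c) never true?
Holds at x = -2: LHS = ((-2) + 2) mod 5 = 0 mod 5 = 0; 0 = 0 — holds
Fails at x = 0: LHS = (0 + 2) mod 5 = 2 mod 5 = 2; 2 = 0 — FAILS
It is satisfied by some integers in the range but not all.

Answer: Sometimes true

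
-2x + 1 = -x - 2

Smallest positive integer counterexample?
Testing positive integers:
x = 1: LHS = -2·1 + 1 = -1, RHS = -1 - 2 = -3; -1 = -3 — FAILS  ← smallest positive counterexample

Answer: x = 1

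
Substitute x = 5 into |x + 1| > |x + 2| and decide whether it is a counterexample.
Substitute x = 5 into the relation:
x = 5: LHS = |5 + 1| = |6| = 6, RHS = |5 + 2| = |7| = 7; 6 > 7 — FAILS

Since the claim fails at x = 5, this value is a counterexample.

Answer: Yes, x = 5 is a counterexample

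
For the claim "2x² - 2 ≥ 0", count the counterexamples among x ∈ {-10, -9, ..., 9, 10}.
Counterexamples in [-10, 10]: {0}.

Counting them gives 1 values.

Answer: 1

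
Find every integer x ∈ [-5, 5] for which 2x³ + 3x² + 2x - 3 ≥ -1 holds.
Holds for: {1, 2, 3, 4, 5}
Fails for: {-5, -4, -3, -2, -1, 0}

Answer: {1, 2, 3, 4, 5}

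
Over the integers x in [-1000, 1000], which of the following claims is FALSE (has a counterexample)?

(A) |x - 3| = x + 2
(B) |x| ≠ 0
(A) x = 0: LHS = |0 - 3| = |-3| = 3, RHS = 0 + 2 = 2; 3 = 2 — FAILS
(B) x = 0: LHS = |0| = 0; 0 ≠ 0 — FAILS

Answer: Both A and B are false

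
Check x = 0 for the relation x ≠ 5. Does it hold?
x = 0: 0 ≠ 5 — holds

The relation is satisfied at x = 0.

Answer: Yes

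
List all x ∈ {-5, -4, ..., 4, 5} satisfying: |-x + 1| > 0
Holds for: {-5, -4, -3, -2, -1, 0, 2, 3, 4, 5}
Fails for: {1}

Answer: {-5, -4, -3, -2, -1, 0, 2, 3, 4, 5}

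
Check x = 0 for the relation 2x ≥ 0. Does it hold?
x = 0: LHS = 2·0 = 0; 0 ≥ 0 — holds

The relation is satisfied at x = 0.

Answer: Yes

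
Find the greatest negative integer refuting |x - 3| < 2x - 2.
Testing negative integers from -1 downward:
x = -1: LHS = |(-1) - 3| = |-4| = 4, RHS = 2·(-1) - 2 = -4; 4 < -4 — FAILS  ← closest negative counterexample to 0

Answer: x = -1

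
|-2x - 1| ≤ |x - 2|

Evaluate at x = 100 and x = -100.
x = 100: LHS = |-2·100 - 1| = |-201| = 201, RHS = |100 - 2| = |98| = 98; 201 ≤ 98 — FAILS
x = -100: LHS = |-2·(-100) - 1| = |199| = 199, RHS = |(-100) - 2| = |-102| = 102; 199 ≤ 102 — FAILS

Answer: No, fails for both x = 100 and x = -100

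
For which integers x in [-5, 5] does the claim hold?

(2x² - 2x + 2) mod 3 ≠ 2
Holds for: {-4, -1, 2, 5}
Fails for: {-5, -3, -2, 0, 1, 3, 4}

Answer: {-4, -1, 2, 5}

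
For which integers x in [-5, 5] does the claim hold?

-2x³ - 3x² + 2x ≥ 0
Holds for: {-5, -4, -3, -2, 0}
Fails for: {-1, 1, 2, 3, 4, 5}

Answer: {-5, -4, -3, -2, 0}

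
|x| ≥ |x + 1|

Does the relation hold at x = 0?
x = 0: LHS = |0| = 0, RHS = |0 + 1| = |1| = 1; 0 ≥ 1 — FAILS

The relation fails at x = 0, so x = 0 is a counterexample.

Answer: No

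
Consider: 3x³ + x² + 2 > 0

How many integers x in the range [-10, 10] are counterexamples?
Counterexamples in [-10, 10]: {-10, -9, -8, -7, -6, -5, -4, -3, -2, -1}.

Counting them gives 10 values.

Answer: 10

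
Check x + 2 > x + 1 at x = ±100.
x = 100: LHS = 100 + 2 = 102, RHS = 100 + 1 = 101; 102 > 101 — holds
x = -100: LHS = (-100) + 2 = -98, RHS = (-100) + 1 = -99; -98 > -99 — holds

Answer: Yes, holds for both x = 100 and x = -100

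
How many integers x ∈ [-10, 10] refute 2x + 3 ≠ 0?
Track d = LHS − RHS over the integers in [-10, 10]. Equality would need d = 0, but d changes sign only between consecutive integers, jumping over 0:
x = -2: LHS = 2·(-2) + 3 = -1; -1 ≠ 0 — holds  (d = -1)
x = -1: LHS = 2·(-1) + 3 = 1; 1 ≠ 0 — holds  (d = 1)
Away from these crossings d keeps a constant sign, and checking every integer in [-10, 10] confirms d ≠ 0 throughout. Hence the two sides are never equal, so the relation holds for every integer in [-10, 10].

No counterexample appears in that range.

Answer: 0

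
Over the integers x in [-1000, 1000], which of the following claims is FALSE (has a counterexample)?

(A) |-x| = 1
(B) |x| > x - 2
(A) x = 0: LHS = |-0| = |0| = 0; 0 = 1 — FAILS

(B) Over all integers in [-1000, 1000], LHS − RHS is smallest at x = 0, where it equals 2:
x = 0: LHS = |0| = 0, RHS = 0 - 2 = -2; 0 > -2 — holds
At the ends of the range:
x = -1000: LHS = |-1000| = 1000, RHS = (-1000) - 2 = -1002; 1000 > -1002 — holds
x = 1000: LHS = |1000| = 1000, RHS = 1000 - 2 = 998; 1000 > 998 — holds
Hence LHS − RHS is never zero or negative, i.e. LHS > RHS throughout, so the relation holds for every integer in [-1000, 1000].

Only (A) has a counterexample.

Answer: A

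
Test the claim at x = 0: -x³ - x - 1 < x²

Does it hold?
x = 0: LHS = -0³ - 0 - 1 = -1, RHS = 0² = 0; -1 < 0 — holds

The relation is satisfied at x = 0.

Answer: Yes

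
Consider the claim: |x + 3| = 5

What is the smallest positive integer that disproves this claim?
Testing positive integers:
x = 1: LHS = |1 + 3| = |4| = 4; 4 = 5 — FAILS  ← smallest positive counterexample

Answer: x = 1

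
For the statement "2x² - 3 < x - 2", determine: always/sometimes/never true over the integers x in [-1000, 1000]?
Holds at x = 0: LHS = 2·0² - 3 = -3, RHS = 0 - 2 = -2; -3 < -2 — holds
Fails at x = 1: LHS = 2·1² - 3 = -1, RHS = 1 - 2 = -1; -1 < -1 — FAILS
It is satisfied by some integers in the range but not all.

Answer: Sometimes true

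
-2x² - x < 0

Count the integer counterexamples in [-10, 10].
Counterexamples in [-10, 10]: {0}.

Counting them gives 1 values.

Answer: 1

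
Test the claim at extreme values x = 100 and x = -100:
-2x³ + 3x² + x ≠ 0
x = 100: LHS = -2·100³ + 3·100² + 100 = -1969900; -1969900 ≠ 0 — holds
x = -100: LHS = -2·(-100)³ + 3·(-100)² + (-100) = 2029900; 2029900 ≠ 0 — holds

Answer: Yes, holds for both x = 100 and x = -100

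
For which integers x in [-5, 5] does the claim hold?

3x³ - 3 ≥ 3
Holds for: {2, 3, 4, 5}
Fails for: {-5, -4, -3, -2, -1, 0, 1}

Answer: {2, 3, 4, 5}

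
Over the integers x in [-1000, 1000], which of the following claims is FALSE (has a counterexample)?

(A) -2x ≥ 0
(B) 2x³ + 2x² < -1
(A) x = 1: LHS = -2·1 = -2; -2 ≥ 0 — FAILS
(B) x = 0: LHS = 2·0³ + 2·0² = 0; 0 < -1 — FAILS

Answer: Both A and B are false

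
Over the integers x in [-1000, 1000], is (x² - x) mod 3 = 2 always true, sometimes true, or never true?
Holds at x = -1: LHS = ((-1)² - (-1)) mod 3 = 2 mod 3 = 2; 2 = 2 — holds
Fails at x = 0: LHS = (0² - 0) mod 3 = 0 mod 3 = 0; 0 = 2 — FAILS
It is satisfied by some integers in the range but not all.

Answer: Sometimes true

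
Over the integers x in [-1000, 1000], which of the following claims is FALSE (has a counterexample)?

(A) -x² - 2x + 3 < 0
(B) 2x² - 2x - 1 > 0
(A) x = 0: LHS = -0² - 2·0 + 3 = 3; 3 < 0 — FAILS
(B) x = 0: LHS = 2·0² - 2·0 - 1 = -1; -1 > 0 — FAILS

Answer: Both A and B are false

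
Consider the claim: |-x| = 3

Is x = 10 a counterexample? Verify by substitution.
Substitute x = 10 into the relation:
x = 10: LHS = |-10| = 10; 10 = 3 — FAILS

Since the claim fails at x = 10, this value is a counterexample.

Answer: Yes, x = 10 is a counterexample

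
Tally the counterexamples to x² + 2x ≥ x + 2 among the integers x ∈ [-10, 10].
Counterexamples in [-10, 10]: {-1, 0}.

Counting them gives 2 values.

Answer: 2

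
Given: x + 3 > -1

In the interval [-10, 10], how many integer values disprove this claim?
Counterexamples in [-10, 10]: {-10, -9, -8, -7, -6, -5, -4}.

Counting them gives 7 values.

Answer: 7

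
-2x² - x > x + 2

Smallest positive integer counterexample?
Testing positive integers:
x = 1: LHS = -2·1² - 1 = -3, RHS = 1 + 2 = 3; -3 > 3 — FAILS  ← smallest positive counterexample

Answer: x = 1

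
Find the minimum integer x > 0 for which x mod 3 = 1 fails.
Testing positive integers:
x = 1: LHS = 1 mod 3 = 1; 1 = 1 — holds
x = 2: LHS = 2 mod 3 = 2; 2 = 1 — FAILS  ← smallest positive counterexample

Answer: x = 2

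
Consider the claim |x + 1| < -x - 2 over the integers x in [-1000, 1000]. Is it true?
The claim fails at x = 0:
x = 0: LHS = |0 + 1| = |1| = 1, RHS = -0 - 2 = -2; 1 < -2 — FAILS

Because a single integer refutes it, the statement is false.

Answer: False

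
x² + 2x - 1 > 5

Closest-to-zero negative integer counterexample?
Testing negative integers from -1 downward:
x = -1: LHS = (-1)² + 2·(-1) - 1 = -2; -2 > 5 — FAILS  ← closest negative counterexample to 0

Answer: x = -1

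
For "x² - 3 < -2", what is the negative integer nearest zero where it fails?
Testing negative integers from -1 downward:
x = -1: LHS = (-1)² - 3 = -2; -2 < -2 — FAILS  ← closest negative counterexample to 0

Answer: x = -1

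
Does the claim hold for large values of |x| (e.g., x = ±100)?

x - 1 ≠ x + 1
x = 100: LHS = 100 - 1 = 99, RHS = 100 + 1 = 101; 99 ≠ 101 — holds
x = -100: LHS = (-100) - 1 = -101, RHS = (-100) + 1 = -99; -101 ≠ -99 — holds

Answer: Yes, holds for both x = 100 and x = -100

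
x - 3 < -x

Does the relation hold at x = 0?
x = 0: LHS = 0 - 3 = -3, RHS = -0 = 0; -3 < 0 — holds

The relation is satisfied at x = 0.

Answer: Yes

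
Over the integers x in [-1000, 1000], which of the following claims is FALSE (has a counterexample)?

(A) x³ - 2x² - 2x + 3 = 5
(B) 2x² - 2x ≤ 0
(A) x = 0: LHS = 0³ - 2·0² - 2·0 + 3 = 3; 3 = 5 — FAILS
(B) x = -1: LHS = 2·(-1)² - 2·(-1) = 4; 4 ≤ 0 — FAILS

Answer: Both A and B are false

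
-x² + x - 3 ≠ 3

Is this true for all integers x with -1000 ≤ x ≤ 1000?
Over all integers in [-1000, 1000], LHS − RHS is always negative; it is closest to 0 at x = 0, where it equals -6:
x = 0: LHS = -0² + 0 - 3 = -3; -3 ≠ 3 — holds
At the ends of the range:
x = -1000: LHS = -(-1000)² + (-1000) - 3 = -1001003; -1001003 ≠ 3 — holds
x = 1000: LHS = -1000² + 1000 - 3 = -999003; -999003 ≠ 3 — holds
Hence LHS − RHS is never 0, i.e. the two sides are never equal, so the relation holds for every integer in [-1000, 1000].

No counterexample exists.

Answer: True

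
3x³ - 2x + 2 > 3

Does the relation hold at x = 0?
x = 0: LHS = 3·0³ - 2·0 + 2 = 2; 2 > 3 — FAILS

The relation fails at x = 0, so x = 0 is a counterexample.

Answer: No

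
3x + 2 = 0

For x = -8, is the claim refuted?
Substitute x = -8 into the relation:
x = -8: LHS = 3·(-8) + 2 = -22; -22 = 0 — FAILS

Since the claim fails at x = -8, this value is a counterexample.

Answer: Yes, x = -8 is a counterexample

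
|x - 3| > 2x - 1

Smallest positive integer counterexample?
Testing positive integers:
x = 1: LHS = |1 - 3| = |-2| = 2, RHS = 2·1 - 1 = 1; 2 > 1 — holds
x = 2: LHS = |2 - 3| = |-1| = 1, RHS = 2·2 - 1 = 3; 1 > 3 — FAILS  ← smallest positive counterexample

Answer: x = 2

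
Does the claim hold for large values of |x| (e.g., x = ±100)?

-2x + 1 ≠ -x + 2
x = 100: LHS = -2·100 + 1 = -199, RHS = -100 + 2 = -98; -199 ≠ -98 — holds
x = -100: LHS = -2·(-100) + 1 = 201, RHS = -(-100) + 2 = 102; 201 ≠ 102 — holds

Answer: Yes, holds for both x = 100 and x = -100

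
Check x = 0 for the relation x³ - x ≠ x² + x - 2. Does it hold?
x = 0: LHS = 0³ - 0 = 0, RHS = 0² + 0 - 2 = -2; 0 ≠ -2 — holds

The relation is satisfied at x = 0.

Answer: Yes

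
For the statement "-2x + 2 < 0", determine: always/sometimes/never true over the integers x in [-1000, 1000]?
Holds at x = 2: LHS = -2·2 + 2 = -2; -2 < 0 — holds
Fails at x = 0: LHS = -2·0 + 2 = 2; 2 < 0 — FAILS
It is satisfied by some integers in the range but not all.

Answer: Sometimes true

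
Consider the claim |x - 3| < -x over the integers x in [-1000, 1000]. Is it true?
The claim fails at x = 0:
x = 0: LHS = |0 - 3| = |-3| = 3, RHS = -0 = 0; 3 < 0 — FAILS

Because a single integer refutes it, the statement is false.

Answer: False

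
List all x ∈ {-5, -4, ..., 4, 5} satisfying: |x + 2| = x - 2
Over all integers in [-5, 5], LHS − RHS is always positive; it is smallest at x = 0, where it equals 4:
x = 0: LHS = |0 + 2| = |2| = 2, RHS = 0 - 2 = -2; 2 = -2 — FAILS
At the ends of the range:
x = -5: LHS = |(-5) + 2| = |-3| = 3, RHS = (-5) - 2 = -7; 3 = -7 — FAILS
x = 5: LHS = |5 + 2| = |7| = 7, RHS = 5 - 2 = 3; 7 = 3 — FAILS
Hence LHS − RHS is never 0, i.e. the two sides are never equal, so the claimed relation (=) fails for every integer in [-5, 5].

Answer: None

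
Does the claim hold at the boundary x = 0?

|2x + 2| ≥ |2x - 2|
x = 0: LHS = |2·0 + 2| = |2| = 2, RHS = |2·0 - 2| = |-2| = 2; 2 ≥ 2 — holds

The relation is satisfied at x = 0.

Answer: Yes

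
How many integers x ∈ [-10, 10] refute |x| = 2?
Counterexamples in [-10, 10]: {-10, -9, -8, -7, -6, -5, -4, -3, -1, 0, 1, 3, 4, 5, 6, 7, 8, 9, 10}.

Counting them gives 19 values.

Answer: 19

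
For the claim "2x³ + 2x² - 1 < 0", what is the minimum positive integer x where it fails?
Testing positive integers:
x = 1: LHS = 2·1³ + 2·1² - 1 = 3; 3 < 0 — FAILS  ← smallest positive counterexample

Answer: x = 1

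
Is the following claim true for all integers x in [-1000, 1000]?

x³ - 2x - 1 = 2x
The claim fails at x = 0:
x = 0: LHS = 0³ - 2·0 - 1 = -1, RHS = 2·0 = 0; -1 = 0 — FAILS

Because a single integer refutes it, the statement is false.

Answer: False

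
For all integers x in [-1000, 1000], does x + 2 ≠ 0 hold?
The claim fails at x = -2:
x = -2: LHS = (-2) + 2 = 0; 0 ≠ 0 — FAILS

Because a single integer refutes it, the statement is false.

Answer: False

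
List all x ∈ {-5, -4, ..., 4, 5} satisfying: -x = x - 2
Holds for: {1}
Fails for: {-5, -4, -3, -2, -1, 0, 2, 3, 4, 5}

Answer: {1}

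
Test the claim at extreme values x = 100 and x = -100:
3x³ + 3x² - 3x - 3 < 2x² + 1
x = 100: LHS = 3·100³ + 3·100² - 3·100 - 3 = 3029697, RHS = 2·100² + 1 = 20001; 3029697 < 20001 — FAILS
x = -100: LHS = 3·(-100)³ + 3·(-100)² - 3·(-100) - 3 = -2969703, RHS = 2·(-100)² + 1 = 20001; -2969703 < 20001 — holds

Answer: Partially: fails for x = 100, holds for x = -100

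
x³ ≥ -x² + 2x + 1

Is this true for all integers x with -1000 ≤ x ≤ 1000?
The claim fails at x = 0:
x = 0: LHS = 0³ = 0, RHS = -0² + 2·0 + 1 = 1; 0 ≥ 1 — FAILS

Because a single integer refutes it, the statement is false.

Answer: False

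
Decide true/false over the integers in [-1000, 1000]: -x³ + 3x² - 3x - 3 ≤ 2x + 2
The claim fails at x = -1:
x = -1: LHS = -(-1)³ + 3·(-1)² - 3·(-1) - 3 = 4, RHS = 2·(-1) + 2 = 0; 4 ≤ 0 — FAILS

Because a single integer refutes it, the statement is false.

Answer: False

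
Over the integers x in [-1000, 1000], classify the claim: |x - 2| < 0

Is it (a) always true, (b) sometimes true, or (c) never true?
An absolute value is never negative, so the left side is ≥ 0 for every x, while the right side is 0. Tightest case in [-1000, 1000] is x = 2:
x = 2: LHS = |2 - 2| = |0| = 0; 0 < 0 — FAILS
Hence LHS − RHS is never negative, i.e. LHS ≥ RHS throughout, so the claimed relation (<) fails for every integer in [-1000, 1000].

No integer in the range satisfies it.

Answer: Never true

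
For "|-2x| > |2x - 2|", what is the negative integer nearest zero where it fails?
Testing negative integers from -1 downward:
x = -1: LHS = |-2·(-1)| = |2| = 2, RHS = |2·(-1) - 2| = |-4| = 4; 2 > 4 — FAILS  ← closest negative counterexample to 0

Answer: x = -1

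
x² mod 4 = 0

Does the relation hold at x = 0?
x = 0: LHS = (0²) mod 4 = 0 mod 4 = 0; 0 = 0 — holds

The relation is satisfied at x = 0.

Answer: Yes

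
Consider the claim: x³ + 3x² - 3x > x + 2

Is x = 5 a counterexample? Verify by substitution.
Substitute x = 5 into the relation:
x = 5: LHS = 5³ + 3·5² - 3·5 = 185, RHS = 5 + 2 = 7; 185 > 7 — holds

The claim holds here, so x = 5 is not a counterexample. (A counterexample exists elsewhere, e.g. x = 0.)

Answer: No, x = 5 is not a counterexample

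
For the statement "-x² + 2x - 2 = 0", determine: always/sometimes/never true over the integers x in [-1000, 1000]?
Over all integers in [-1000, 1000], LHS − RHS is always negative; it is closest to 0 at x = 1, where it equals -1:
x = 1: LHS = -1² + 2·1 - 2 = -1; -1 = 0 — FAILS
At the ends of the range:
x = -1000: LHS = -(-1000)² + 2·(-1000) - 2 = -1002002; -1002002 = 0 — FAILS
x = 1000: LHS = -1000² + 2·1000 - 2 = -998002; -998002 = 0 — FAILS
Hence LHS − RHS is never 0, i.e. the two sides are never equal, so the claimed relation (=) fails for every integer in [-1000, 1000].

No integer in the range satisfies it.

Answer: Never true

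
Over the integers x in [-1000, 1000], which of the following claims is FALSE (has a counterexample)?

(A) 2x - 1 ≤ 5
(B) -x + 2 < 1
(A) x = 4: LHS = 2·4 - 1 = 7; 7 ≤ 5 — FAILS
(B) x = 0: LHS = -0 + 2 = 2; 2 < 1 — FAILS

Answer: Both A and B are false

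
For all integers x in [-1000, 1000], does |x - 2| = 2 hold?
The claim fails at x = 1:
x = 1: LHS = |1 - 2| = |-1| = 1; 1 = 2 — FAILS

Because a single integer refutes it, the statement is false.

Answer: False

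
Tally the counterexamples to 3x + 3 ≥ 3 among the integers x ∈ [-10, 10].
Counterexamples in [-10, 10]: {-10, -9, -8, -7, -6, -5, -4, -3, -2, -1}.

Counting them gives 10 values.

Answer: 10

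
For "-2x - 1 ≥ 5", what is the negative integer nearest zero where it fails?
Testing negative integers from -1 downward:
x = -1: LHS = -2·(-1) - 1 = 1; 1 ≥ 5 — FAILS  ← closest negative counterexample to 0

Answer: x = -1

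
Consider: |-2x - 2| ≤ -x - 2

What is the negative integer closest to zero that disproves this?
Testing negative integers from -1 downward:
x = -1: LHS = |-2·(-1) - 2| = |0| = 0, RHS = -(-1) - 2 = -1; 0 ≤ -1 — FAILS  ← closest negative counterexample to 0

Answer: x = -1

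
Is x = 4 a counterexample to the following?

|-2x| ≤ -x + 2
Substitute x = 4 into the relation:
x = 4: LHS = |-2·4| = |-8| = 8, RHS = -4 + 2 = -2; 8 ≤ -2 — FAILS

Since the claim fails at x = 4, this value is a counterexample.

Answer: Yes, x = 4 is a counterexample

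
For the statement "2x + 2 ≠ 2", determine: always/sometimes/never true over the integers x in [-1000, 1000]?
Holds at x = 1: LHS = 2·1 + 2 = 4; 4 ≠ 2 — holds
Fails at x = 0: LHS = 2·0 + 2 = 2; 2 ≠ 2 — FAILS
It is satisfied by some integers in the range but not all.

Answer: Sometimes true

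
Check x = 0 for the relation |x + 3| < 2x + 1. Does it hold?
x = 0: LHS = |0 + 3| = |3| = 3, RHS = 2·0 + 1 = 1; 3 < 1 — FAILS

The relation fails at x = 0, so x = 0 is a counterexample.

Answer: No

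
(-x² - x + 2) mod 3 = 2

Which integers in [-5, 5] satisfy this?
Holds for: {-4, -3, -1, 0, 2, 3, 5}
Fails for: {-5, -2, 1, 4}

Answer: {-4, -3, -1, 0, 2, 3, 5}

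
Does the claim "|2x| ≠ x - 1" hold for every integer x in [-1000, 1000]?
Over all integers in [-1000, 1000], LHS − RHS is always positive; it is smallest at x = 0, where it equals 1:
x = 0: LHS = |2·0| = |0| = 0, RHS = 0 - 1 = -1; 0 ≠ -1 — holds
At the ends of the range:
x = -1000: LHS = |2·(-1000)| = |-2000| = 2000, RHS = (-1000) - 1 = -1001; 2000 ≠ -1001 — holds
x = 1000: LHS = |2·1000| = |2000| = 2000, RHS = 1000 - 1 = 999; 2000 ≠ 999 — holds
Hence LHS − RHS is never 0, i.e. the two sides are never equal, so the relation holds for every integer in [-1000, 1000].

No counterexample exists.

Answer: True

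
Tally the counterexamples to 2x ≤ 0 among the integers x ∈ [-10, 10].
Counterexamples in [-10, 10]: {1, 2, 3, 4, 5, 6, 7, 8, 9, 10}.

Counting them gives 10 values.

Answer: 10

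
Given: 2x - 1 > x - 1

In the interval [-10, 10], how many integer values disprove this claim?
Counterexamples in [-10, 10]: {-10, -9, -8, -7, -6, -5, -4, -3, -2, -1, 0}.

Counting them gives 11 values.

Answer: 11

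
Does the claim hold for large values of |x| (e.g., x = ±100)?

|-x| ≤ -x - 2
x = 100: LHS = |-100| = 100, RHS = -100 - 2 = -102; 100 ≤ -102 — FAILS
x = -100: LHS = |-(-100)| = |100| = 100, RHS = -(-100) - 2 = 98; 100 ≤ 98 — FAILS

Answer: No, fails for both x = 100 and x = -100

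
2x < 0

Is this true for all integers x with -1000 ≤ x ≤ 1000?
The claim fails at x = 0:
x = 0: LHS = 2·0 = 0; 0 < 0 — FAILS

Because a single integer refutes it, the statement is false.

Answer: False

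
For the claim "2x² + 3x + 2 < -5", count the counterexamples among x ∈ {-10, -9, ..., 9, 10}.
Counterexamples in [-10, 10]: {-10, -9, -8, -7, -6, -5, -4, -3, -2, -1, 0, 1, 2, 3, 4, 5, 6, 7, 8, 9, 10}.

Counting them gives 21 values.

Answer: 21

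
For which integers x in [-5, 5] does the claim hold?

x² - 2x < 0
Holds for: {1}
Fails for: {-5, -4, -3, -2, -1, 0, 2, 3, 4, 5}

Answer: {1}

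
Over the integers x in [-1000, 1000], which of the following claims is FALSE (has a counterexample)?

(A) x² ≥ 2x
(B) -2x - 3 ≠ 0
(A) x = 1: LHS = 1² = 1, RHS = 2·1 = 2; 1 ≥ 2 — FAILS

(B) Track d = LHS − RHS over the integers in [-1000, 1000]. Equality would need d = 0, but d changes sign only between consecutive integers, jumping over 0:
x = -2: LHS = -2·(-2) - 3 = 1; 1 ≠ 0 — holds  (d = 1)
x = -1: LHS = -2·(-1) - 3 = -1; -1 ≠ 0 — holds  (d = -1)
Away from these crossings d keeps a constant sign, and checking every integer in [-1000, 1000] confirms d ≠ 0 throughout. Hence the two sides are never equal, so the relation holds for every integer in [-1000, 1000].

Only (A) has a counterexample.

Answer: A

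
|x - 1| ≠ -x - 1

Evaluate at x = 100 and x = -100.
x = 100: LHS = |100 - 1| = |99| = 99, RHS = -100 - 1 = -101; 99 ≠ -101 — holds
x = -100: LHS = |(-100) - 1| = |-101| = 101, RHS = -(-100) - 1 = 99; 101 ≠ 99 — holds

Answer: Yes, holds for both x = 100 and x = -100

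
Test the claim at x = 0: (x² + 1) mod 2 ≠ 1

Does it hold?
x = 0: LHS = (0² + 1) mod 2 = 1 mod 2 = 1; 1 ≠ 1 — FAILS

The relation fails at x = 0, so x = 0 is a counterexample.

Answer: No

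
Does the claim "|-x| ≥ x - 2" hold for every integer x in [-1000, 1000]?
Over all integers in [-1000, 1000], LHS − RHS is smallest at x = 0, where it equals 2:
x = 0: LHS = |-0| = |0| = 0, RHS = 0 - 2 = -2; 0 ≥ -2 — holds
At the ends of the range:
x = -1000: LHS = |-(-1000)| = |1000| = 1000, RHS = (-1000) - 2 = -1002; 1000 ≥ -1002 — holds
x = 1000: LHS = |-1000| = 1000, RHS = 1000 - 2 = 998; 1000 ≥ 998 — holds
Hence LHS − RHS is never negative, i.e. LHS ≥ RHS throughout, so the relation holds for every integer in [-1000, 1000].

No counterexample exists.

Answer: True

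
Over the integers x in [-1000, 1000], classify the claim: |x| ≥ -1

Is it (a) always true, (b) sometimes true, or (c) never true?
An absolute value is never negative, so the left side is ≥ 0 for every x, while the right side is -1. Tightest case in [-1000, 1000] is x = 0:
x = 0: LHS = |0| = 0; 0 ≥ -1 — holds
Hence LHS − RHS is never negative, i.e. LHS ≥ RHS throughout, so the relation holds for every integer in [-1000, 1000].

No counterexample exists.

Answer: Always true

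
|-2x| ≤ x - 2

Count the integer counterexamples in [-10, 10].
Counterexamples in [-10, 10]: {-10, -9, -8, -7, -6, -5, -4, -3, -2, -1, 0, 1, 2, 3, 4, 5, 6, 7, 8, 9, 10}.

Counting them gives 21 values.

Answer: 21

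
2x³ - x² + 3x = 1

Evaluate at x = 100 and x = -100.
x = 100: LHS = 2·100³ - 100² + 3·100 = 1990300; 1990300 = 1 — FAILS
x = -100: LHS = 2·(-100)³ - (-100)² + 3·(-100) = -2010300; -2010300 = 1 — FAILS

Answer: No, fails for both x = 100 and x = -100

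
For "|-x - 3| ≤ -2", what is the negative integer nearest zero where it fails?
Testing negative integers from -1 downward:
x = -1: LHS = |-(-1) - 3| = |-2| = 2; 2 ≤ -2 — FAILS  ← closest negative counterexample to 0

Answer: x = -1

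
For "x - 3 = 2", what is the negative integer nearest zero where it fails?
Testing negative integers from -1 downward:
x = -1: LHS = (-1) - 3 = -4; -4 = 2 — FAILS  ← closest negative counterexample to 0

Answer: x = -1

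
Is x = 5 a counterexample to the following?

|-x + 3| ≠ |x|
Substitute x = 5 into the relation:
x = 5: LHS = |-5 + 3| = |-2| = 2, RHS = |5| = 5; 2 ≠ 5 — holds

The relation holds at x = 5, so it is not a counterexample.

Answer: No, x = 5 is not a counterexample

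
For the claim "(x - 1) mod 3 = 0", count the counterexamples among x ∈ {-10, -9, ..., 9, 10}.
Counterexamples in [-10, 10]: {-10, -9, -7, -6, -4, -3, -1, 0, 2, 3, 5, 6, 8, 9}.

Counting them gives 14 values.

Answer: 14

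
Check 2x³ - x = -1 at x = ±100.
x = 100: LHS = 2·100³ - 100 = 1999900; 1999900 = -1 — FAILS
x = -100: LHS = 2·(-100)³ - (-100) = -1999900; -1999900 = -1 — FAILS

Answer: No, fails for both x = 100 and x = -100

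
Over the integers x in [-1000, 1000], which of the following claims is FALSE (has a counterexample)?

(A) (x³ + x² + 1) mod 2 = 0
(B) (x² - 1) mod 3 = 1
(A) x = 0: LHS = (0³ + 0² + 1) mod 2 = 1 mod 2 = 1; 1 = 0 — FAILS
(B) x = 0: LHS = (0² - 1) mod 3 = (-1) mod 3 = 2; 2 = 1 — FAILS

Answer: Both A and B are false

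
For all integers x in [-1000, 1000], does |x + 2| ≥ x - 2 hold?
Over all integers in [-1000, 1000], LHS − RHS is smallest at x = 0, where it equals 4:
x = 0: LHS = |0 + 2| = |2| = 2, RHS = 0 - 2 = -2; 2 ≥ -2 — holds
At the ends of the range:
x = -1000: LHS = |(-1000) + 2| = |-998| = 998, RHS = (-1000) - 2 = -1002; 998 ≥ -1002 — holds
x = 1000: LHS = |1000 + 2| = |1002| = 1002, RHS = 1000 - 2 = 998; 1002 ≥ 998 — holds
Hence LHS − RHS is never negative, i.e. LHS ≥ RHS throughout, so the relation holds for every integer in [-1000, 1000].

No counterexample exists.

Answer: True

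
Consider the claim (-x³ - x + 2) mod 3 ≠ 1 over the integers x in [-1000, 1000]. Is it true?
The claim fails at x = -1:
x = -1: LHS = (-(-1)³ - (-1) + 2) mod 3 = 4 mod 3 = 1; 1 ≠ 1 — FAILS

Because a single integer refutes it, the statement is false.

Answer: False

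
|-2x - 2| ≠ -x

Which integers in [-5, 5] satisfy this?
Holds for: {-5, -4, -3, -1, 0, 1, 2, 3, 4, 5}
Fails for: {-2}

Answer: {-5, -4, -3, -1, 0, 1, 2, 3, 4, 5}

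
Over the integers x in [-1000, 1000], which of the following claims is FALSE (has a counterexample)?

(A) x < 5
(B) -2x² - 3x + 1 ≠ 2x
(A) x = 5: 5 < 5 — FAILS

(B) Track d = LHS − RHS over the integers in [-1000, 1000]. Equality would need d = 0, but d changes sign only between consecutive integers, jumping over 0:
x = -3: LHS = -2·(-3)² - 3·(-3) + 1 = -8, RHS = 2·(-3) = -6; -8 ≠ -6 — holds  (d = -2)
x = -2: LHS = -2·(-2)² - 3·(-2) + 1 = -1, RHS = 2·(-2) = -4; -1 ≠ -4 — holds  (d = 3)
x = 0: LHS = -2·0² - 3·0 + 1 = 1, RHS = 2·0 = 0; 1 ≠ 0 — holds  (d = 1)
x = 1: LHS = -2·1² - 3·1 + 1 = -4, RHS = 2·1 = 2; -4 ≠ 2 — holds  (d = -6)
Away from these crossings d keeps a constant sign, and checking every integer in [-1000, 1000] confirms d ≠ 0 throughout. Hence the two sides are never equal, so the relation holds for every integer in [-1000, 1000].

Only (A) has a counterexample.

Answer: A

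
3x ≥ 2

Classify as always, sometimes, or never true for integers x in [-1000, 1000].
Holds at x = 1: LHS = 3·1 = 3; 3 ≥ 2 — holds
Fails at x = 0: LHS = 3·0 = 0; 0 ≥ 2 — FAILS
It is satisfied by some integers in the range but not all.

Answer: Sometimes true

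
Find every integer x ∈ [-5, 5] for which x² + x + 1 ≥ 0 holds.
Over all integers in [-5, 5], LHS − RHS is smallest at x = 0, where it equals 1:
x = 0: LHS = 0² + 0 + 1 = 1; 1 ≥ 0 — holds
At the ends of the range:
x = -5: LHS = (-5)² + (-5) + 1 = 21; 21 ≥ 0 — holds
x = 5: LHS = 5² + 5 + 1 = 31; 31 ≥ 0 — holds
Hence LHS − RHS is never negative, i.e. LHS ≥ RHS throughout, so the relation holds for every integer in [-5, 5].

Answer: All integers in [-5, 5]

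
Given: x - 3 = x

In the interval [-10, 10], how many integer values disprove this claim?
Counterexamples in [-10, 10]: {-10, -9, -8, -7, -6, -5, -4, -3, -2, -1, 0, 1, 2, 3, 4, 5, 6, 7, 8, 9, 10}.

Counting them gives 21 values.

Answer: 21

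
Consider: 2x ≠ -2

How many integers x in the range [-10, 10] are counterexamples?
Counterexamples in [-10, 10]: {-1}.

Counting them gives 1 values.

Answer: 1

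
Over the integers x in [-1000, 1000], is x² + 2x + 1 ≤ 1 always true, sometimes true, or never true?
Holds at x = 0: LHS = 0² + 2·0 + 1 = 1; 1 ≤ 1 — holds
Fails at x = 1: LHS = 1² + 2·1 + 1 = 4; 4 ≤ 1 — FAILS
It is satisfied by some integers in the range but not all.

Answer: Sometimes true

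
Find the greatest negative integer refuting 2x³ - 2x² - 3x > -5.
Testing negative integers from -1 downward:
x = -1: LHS = 2·(-1)³ - 2·(-1)² - 3·(-1) = -1; -1 > -5 — holds
x = -2: LHS = 2·(-2)³ - 2·(-2)² - 3·(-2) = -18; -18 > -5 — FAILS  ← closest negative counterexample to 0

Answer: x = -2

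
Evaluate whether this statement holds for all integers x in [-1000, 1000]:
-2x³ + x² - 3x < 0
The claim fails at x = 0:
x = 0: LHS = -2·0³ + 0² - 3·0 = 0; 0 < 0 — FAILS

Because a single integer refutes it, the statement is false.

Answer: False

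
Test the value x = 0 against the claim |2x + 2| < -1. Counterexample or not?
Substitute x = 0 into the relation:
x = 0: LHS = |2·0 + 2| = |2| = 2; 2 < -1 — FAILS

Since the claim fails at x = 0, this value is a counterexample.

Answer: Yes, x = 0 is a counterexample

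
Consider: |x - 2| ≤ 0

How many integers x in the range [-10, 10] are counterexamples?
Counterexamples in [-10, 10]: {-10, -9, -8, -7, -6, -5, -4, -3, -2, -1, 0, 1, 3, 4, 5, 6, 7, 8, 9, 10}.

Counting them gives 20 values.

Answer: 20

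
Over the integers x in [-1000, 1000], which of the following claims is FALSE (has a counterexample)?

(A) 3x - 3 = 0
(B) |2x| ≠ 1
(A) x = 0: LHS = 3·0 - 3 = -3; -3 = 0 — FAILS

(B) Track d = LHS − RHS over the integers in [-1000, 1000]. Equality would need d = 0, but d changes sign only between consecutive integers, jumping over 0:
x = -1: LHS = |2·(-1)| = |-2| = 2; 2 ≠ 1 — holds  (d = 1)
x = 0: LHS = |2·0| = |0| = 0; 0 ≠ 1 — holds  (d = -1)
x = 0: LHS = |2·0| = |0| = 0; 0 ≠ 1 — holds  (d = -1)
x = 1: LHS = |2·1| = |2| = 2; 2 ≠ 1 — holds  (d = 1)
Away from these crossings d keeps a constant sign, and checking every integer in [-1000, 1000] confirms d ≠ 0 throughout. Hence the two sides are never equal, so the relation holds for every integer in [-1000, 1000].

Only (A) has a counterexample.

Answer: A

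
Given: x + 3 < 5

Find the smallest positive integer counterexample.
Testing positive integers:
x = 1: LHS = 1 + 3 = 4; 4 < 5 — holds
x = 2: LHS = 2 + 3 = 5; 5 < 5 — FAILS  ← smallest positive counterexample

Answer: x = 2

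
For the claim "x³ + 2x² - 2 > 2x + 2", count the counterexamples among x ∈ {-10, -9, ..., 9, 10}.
Counterexamples in [-10, 10]: {-10, -9, -8, -7, -6, -5, -4, -3, -2, -1, 0, 1}.

Counting them gives 12 values.

Answer: 12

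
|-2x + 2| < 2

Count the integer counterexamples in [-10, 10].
Counterexamples in [-10, 10]: {-10, -9, -8, -7, -6, -5, -4, -3, -2, -1, 0, 2, 3, 4, 5, 6, 7, 8, 9, 10}.

Counting them gives 20 values.

Answer: 20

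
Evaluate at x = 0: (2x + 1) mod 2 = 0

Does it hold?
x = 0: LHS = (2·0 + 1) mod 2 = 1 mod 2 = 1; 1 = 0 — FAILS

The relation fails at x = 0, so x = 0 is a counterexample.

Answer: No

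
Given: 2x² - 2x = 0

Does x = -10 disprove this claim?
Substitute x = -10 into the relation:
x = -10: LHS = 2·(-10)² - 2·(-10) = 220; 220 = 0 — FAILS

Since the claim fails at x = -10, this value is a counterexample.

Answer: Yes, x = -10 is a counterexample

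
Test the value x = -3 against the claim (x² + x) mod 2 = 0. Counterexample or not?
Substitute x = -3 into the relation:
x = -3: LHS = ((-3)² + (-3)) mod 2 = 6 mod 2 = 0; 0 = 0 — holds

The relation holds at x = -3, so it is not a counterexample.

Answer: No, x = -3 is not a counterexample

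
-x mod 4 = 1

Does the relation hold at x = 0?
x = 0: LHS = (-0) mod 4 = 0 mod 4 = 0; 0 = 1 — FAILS

The relation fails at x = 0, so x = 0 is a counterexample.

Answer: No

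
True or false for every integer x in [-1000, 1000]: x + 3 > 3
The claim fails at x = 0:
x = 0: LHS = 0 + 3 = 3; 3 > 3 — FAILS

Because a single integer refutes it, the statement is false.

Answer: False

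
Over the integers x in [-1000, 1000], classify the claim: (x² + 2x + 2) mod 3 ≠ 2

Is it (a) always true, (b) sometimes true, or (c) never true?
Holds at x = -1: LHS = ((-1)² + 2·(-1) + 2) mod 3 = 1 mod 3 = 1; 1 ≠ 2 — holds
Fails at x = 0: LHS = (0² + 2·0 + 2) mod 3 = 2 mod 3 = 2; 2 ≠ 2 — FAILS
It is satisfied by some integers in the range but not all.

Answer: Sometimes true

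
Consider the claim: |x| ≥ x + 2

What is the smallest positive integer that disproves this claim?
Testing positive integers:
x = 1: LHS = |1| = 1, RHS = 1 + 2 = 3; 1 ≥ 3 — FAILS  ← smallest positive counterexample

Answer: x = 1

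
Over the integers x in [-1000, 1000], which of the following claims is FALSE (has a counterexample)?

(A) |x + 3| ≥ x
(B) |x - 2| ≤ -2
(A) Over all integers in [-1000, 1000], LHS − RHS is smallest at x = 0, where it equals 3:
x = 0: LHS = |0 + 3| = |3| = 3; 3 ≥ 0 — holds
At the ends of the range:
x = -1000: LHS = |(-1000) + 3| = |-997| = 997; 997 ≥ -1000 — holds
x = 1000: LHS = |1000 + 3| = |1003| = 1003; 1003 ≥ 1000 — holds
Hence LHS − RHS is never negative, i.e. LHS ≥ RHS throughout, so the relation holds for every integer in [-1000, 1000].

(B) x = 0: LHS = |0 - 2| = |-2| = 2; 2 ≤ -2 — FAILS

Only (B) has a counterexample.

Answer: B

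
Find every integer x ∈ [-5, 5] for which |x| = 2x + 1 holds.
Track d = LHS − RHS over the integers in [-5, 5]. Equality would need d = 0, but d changes sign only between consecutive integers, jumping over 0:
x = -1: LHS = |-1| = 1, RHS = 2·(-1) + 1 = -1; 1 = -1 — FAILS  (d = 2)
x = 0: LHS = |0| = 0, RHS = 2·0 + 1 = 1; 0 = 1 — FAILS  (d = -1)
Away from these crossings d keeps a constant sign, and checking every integer in [-5, 5] confirms d ≠ 0 throughout. Hence the two sides are never equal, so the claimed relation (=) fails for every integer in [-5, 5].

Answer: None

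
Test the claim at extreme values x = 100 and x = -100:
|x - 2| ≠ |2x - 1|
x = 100: LHS = |100 - 2| = |98| = 98, RHS = |2·100 - 1| = |199| = 199; 98 ≠ 199 — holds
x = -100: LHS = |(-100) - 2| = |-102| = 102, RHS = |2·(-100) - 1| = |-201| = 201; 102 ≠ 201 — holds

Answer: Yes, holds for both x = 100 and x = -100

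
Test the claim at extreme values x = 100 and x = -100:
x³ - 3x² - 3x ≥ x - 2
x = 100: LHS = 100³ - 3·100² - 3·100 = 969700, RHS = 100 - 2 = 98; 969700 ≥ 98 — holds
x = -100: LHS = (-100)³ - 3·(-100)² - 3·(-100) = -1029700, RHS = (-100) - 2 = -102; -1029700 ≥ -102 — FAILS

Answer: Partially: holds for x = 100, fails for x = -100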